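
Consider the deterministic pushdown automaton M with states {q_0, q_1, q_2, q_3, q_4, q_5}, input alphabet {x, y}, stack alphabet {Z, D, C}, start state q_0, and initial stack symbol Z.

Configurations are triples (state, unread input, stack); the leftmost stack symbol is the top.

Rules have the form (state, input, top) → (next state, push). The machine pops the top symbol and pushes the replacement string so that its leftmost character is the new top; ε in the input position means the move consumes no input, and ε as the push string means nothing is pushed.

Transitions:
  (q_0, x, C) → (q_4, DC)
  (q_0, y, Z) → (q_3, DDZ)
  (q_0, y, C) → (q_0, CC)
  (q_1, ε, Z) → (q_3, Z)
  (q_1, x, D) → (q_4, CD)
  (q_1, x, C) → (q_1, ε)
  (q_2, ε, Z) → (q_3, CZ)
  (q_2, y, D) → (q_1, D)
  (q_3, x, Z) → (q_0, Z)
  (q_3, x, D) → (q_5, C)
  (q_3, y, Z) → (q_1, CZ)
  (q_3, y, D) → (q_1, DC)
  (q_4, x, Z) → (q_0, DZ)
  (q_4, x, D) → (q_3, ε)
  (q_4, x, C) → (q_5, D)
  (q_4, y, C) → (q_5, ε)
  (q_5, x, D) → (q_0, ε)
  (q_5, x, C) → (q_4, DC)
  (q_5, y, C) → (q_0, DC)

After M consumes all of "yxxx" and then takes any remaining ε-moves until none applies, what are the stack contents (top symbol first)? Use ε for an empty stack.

(q_0, yxxx, Z) ⊢ (q_3, xxx, DDZ) ⊢ (q_5, xx, CDZ) ⊢ (q_4, x, DCDZ) ⊢ (q_3, ε, CDZ)
All input consumed in state q_3 with stack CDZ.

CDZ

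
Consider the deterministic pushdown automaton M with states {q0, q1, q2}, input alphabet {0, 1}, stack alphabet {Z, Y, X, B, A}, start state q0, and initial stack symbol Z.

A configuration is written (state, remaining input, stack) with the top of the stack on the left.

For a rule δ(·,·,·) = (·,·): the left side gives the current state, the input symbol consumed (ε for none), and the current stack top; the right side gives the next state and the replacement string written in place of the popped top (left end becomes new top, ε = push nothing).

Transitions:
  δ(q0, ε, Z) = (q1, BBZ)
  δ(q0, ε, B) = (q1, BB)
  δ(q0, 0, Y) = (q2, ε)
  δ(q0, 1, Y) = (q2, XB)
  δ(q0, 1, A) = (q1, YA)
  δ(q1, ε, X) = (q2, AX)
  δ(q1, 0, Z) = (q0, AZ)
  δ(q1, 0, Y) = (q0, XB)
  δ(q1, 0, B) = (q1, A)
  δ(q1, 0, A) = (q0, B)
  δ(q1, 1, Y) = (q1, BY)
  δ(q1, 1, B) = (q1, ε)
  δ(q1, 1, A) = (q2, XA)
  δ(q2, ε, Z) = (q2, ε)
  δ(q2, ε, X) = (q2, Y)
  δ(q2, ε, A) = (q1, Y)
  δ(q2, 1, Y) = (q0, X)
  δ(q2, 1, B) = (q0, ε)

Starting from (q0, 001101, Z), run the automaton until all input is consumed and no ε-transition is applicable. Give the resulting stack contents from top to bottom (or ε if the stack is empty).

(q0, 001101, Z)
  ε-move, top Z: go to q1, push BBZ → (q1, 001101, BBZ)
  read 0, top B: go to q1, push A → (q1, 01101, ABZ)
  read 0, top A: go to q0, push B → (q0, 1101, BBZ)
  ε-move, top B: go to q1, push BB → (q1, 1101, BBBZ)
  read 1, top B: go to q1, push ε → (q1, 101, BBZ)
  read 1, top B: go to q1, push ε → (q1, 01, BZ)
  read 0, top B: go to q1, push A → (q1, 1, AZ)
  read 1, top A: go to q2, push XA → (q2, ε, XAZ)
  ε-move, top X: go to q2, push Y → (q2, ε, YAZ)
All input consumed in state q2 with stack YAZ.

YAZ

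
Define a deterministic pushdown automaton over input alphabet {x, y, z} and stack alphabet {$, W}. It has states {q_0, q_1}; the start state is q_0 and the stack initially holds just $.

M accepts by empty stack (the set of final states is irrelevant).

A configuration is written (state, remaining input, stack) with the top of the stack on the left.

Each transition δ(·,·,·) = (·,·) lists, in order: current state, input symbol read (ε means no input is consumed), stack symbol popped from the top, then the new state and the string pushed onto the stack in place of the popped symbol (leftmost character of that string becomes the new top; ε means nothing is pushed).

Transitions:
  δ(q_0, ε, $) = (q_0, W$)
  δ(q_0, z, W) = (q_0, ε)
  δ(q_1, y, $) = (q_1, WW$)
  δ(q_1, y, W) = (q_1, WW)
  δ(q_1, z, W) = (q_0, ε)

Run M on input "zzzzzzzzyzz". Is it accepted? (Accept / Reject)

Reject

(q_0, zzzzzzzzyzz, $) ⊢ (q_0, zzzzzzzzyzz, W$) ⊢ (q_0, zzzzzzzyzz, $) ⊢ (q_0, zzzzzzzyzz, W$) ⊢ (q_0, zzzzzzyzz, $) ⊢ (q_0, zzzzzzyzz, W$) ⊢ (q_0, zzzzzyzz, $) ⊢ (q_0, zzzzzyzz, W$) ⊢ (q_0, zzzzyzz, $) ⊢ (q_0, zzzzyzz, W$) ⊢ (q_0, zzzyzz, $) ⊢ (q_0, zzzyzz, W$) ⊢ (q_0, zzyzz, $) ⊢ (q_0, zzyzz, W$) ⊢ (q_0, zyzz, $) ⊢ (q_0, zyzz, W$) ⊢ (q_0, yzz, $) ⊢ (q_0, yzz, W$)
No transition applies at (q_0, yzz, W$); input not fully consumed.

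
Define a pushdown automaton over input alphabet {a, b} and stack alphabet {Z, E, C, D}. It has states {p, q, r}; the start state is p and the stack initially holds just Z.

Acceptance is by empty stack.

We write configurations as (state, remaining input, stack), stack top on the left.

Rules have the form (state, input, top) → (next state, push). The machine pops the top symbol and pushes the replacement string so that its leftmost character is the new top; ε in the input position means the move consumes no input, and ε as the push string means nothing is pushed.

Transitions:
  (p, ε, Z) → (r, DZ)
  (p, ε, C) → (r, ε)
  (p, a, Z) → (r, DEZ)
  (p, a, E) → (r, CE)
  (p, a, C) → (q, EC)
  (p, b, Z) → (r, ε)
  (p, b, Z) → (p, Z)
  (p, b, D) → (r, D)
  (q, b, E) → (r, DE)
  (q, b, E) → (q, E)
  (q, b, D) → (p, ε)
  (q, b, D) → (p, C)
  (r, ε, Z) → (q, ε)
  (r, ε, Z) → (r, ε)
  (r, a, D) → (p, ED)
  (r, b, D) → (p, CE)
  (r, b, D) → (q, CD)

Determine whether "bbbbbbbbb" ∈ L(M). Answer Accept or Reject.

Accept

One accepting computation: (p, bbbbbbbbb, Z) ⊢ (p, bbbbbbbb, Z) ⊢ (p, bbbbbbb, Z) ⊢ (p, bbbbbb, Z) ⊢ (p, bbbbb, Z) ⊢ (p, bbbb, Z) ⊢ (p, bbb, Z) ⊢ (p, bb, Z) ⊢ (p, b, Z) ⊢ (r, ε, ε)
All input consumed and the stack is empty.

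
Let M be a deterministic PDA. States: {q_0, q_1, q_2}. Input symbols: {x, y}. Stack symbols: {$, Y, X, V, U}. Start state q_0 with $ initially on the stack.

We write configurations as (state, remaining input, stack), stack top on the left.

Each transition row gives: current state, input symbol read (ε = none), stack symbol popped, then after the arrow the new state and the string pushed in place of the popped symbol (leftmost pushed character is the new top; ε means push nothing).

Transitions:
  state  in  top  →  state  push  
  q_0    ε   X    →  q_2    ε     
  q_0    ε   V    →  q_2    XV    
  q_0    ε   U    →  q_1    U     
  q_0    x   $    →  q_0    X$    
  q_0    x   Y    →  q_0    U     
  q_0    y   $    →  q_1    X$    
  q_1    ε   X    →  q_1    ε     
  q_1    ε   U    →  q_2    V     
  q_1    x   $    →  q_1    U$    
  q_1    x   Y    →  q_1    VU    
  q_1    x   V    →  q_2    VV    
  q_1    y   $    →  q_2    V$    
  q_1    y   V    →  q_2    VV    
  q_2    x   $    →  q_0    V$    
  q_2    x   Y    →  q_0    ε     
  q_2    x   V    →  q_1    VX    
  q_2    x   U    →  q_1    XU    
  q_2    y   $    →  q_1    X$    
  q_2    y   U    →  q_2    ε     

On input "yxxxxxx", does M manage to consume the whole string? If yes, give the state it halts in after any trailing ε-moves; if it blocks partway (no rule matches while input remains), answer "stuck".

q_1

(q_0, yxxxxxx, $)
  read y, top $: go to q_1, push X$ → (q_1, xxxxxx, X$)
  ε-move, top X: go to q_1, push ε → (q_1, xxxxxx, $)
  read x, top $: go to q_1, push U$ → (q_1, xxxxx, U$)
  ε-move, top U: go to q_2, push V → (q_2, xxxxx, V$)
  read x, top V: go to q_1, push VX → (q_1, xxxx, VX$)
  read x, top V: go to q_2, push VV → (q_2, xxx, VVX$)
  read x, top V: go to q_1, push VX → (q_1, xx, VXVX$)
  read x, top V: go to q_2, push VV → (q_2, x, VVXVX$)
  read x, top V: go to q_1, push VX → (q_1, ε, VXVXVX$)
All input consumed; M is in state q_1.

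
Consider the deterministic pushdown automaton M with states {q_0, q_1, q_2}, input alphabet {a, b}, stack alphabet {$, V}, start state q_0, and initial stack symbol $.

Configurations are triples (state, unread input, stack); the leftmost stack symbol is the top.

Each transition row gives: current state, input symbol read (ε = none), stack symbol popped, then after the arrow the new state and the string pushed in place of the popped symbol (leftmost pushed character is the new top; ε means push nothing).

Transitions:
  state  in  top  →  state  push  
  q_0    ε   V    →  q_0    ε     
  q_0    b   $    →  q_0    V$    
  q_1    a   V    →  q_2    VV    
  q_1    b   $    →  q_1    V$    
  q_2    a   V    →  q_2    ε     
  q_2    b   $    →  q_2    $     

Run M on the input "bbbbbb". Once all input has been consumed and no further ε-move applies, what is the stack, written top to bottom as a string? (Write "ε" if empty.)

$

(q_0, bbbbbb, $)
  read b, top $: go to q_0, push V$ → (q_0, bbbbb, V$)
  ε-move, top V: go to q_0, push ε → (q_0, bbbbb, $)
  read b, top $: go to q_0, push V$ → (q_0, bbbb, V$)
  ε-move, top V: go to q_0, push ε → (q_0, bbbb, $)
  read b, top $: go to q_0, push V$ → (q_0, bbb, V$)
  ε-move, top V: go to q_0, push ε → (q_0, bbb, $)
  read b, top $: go to q_0, push V$ → (q_0, bb, V$)
  ε-move, top V: go to q_0, push ε → (q_0, bb, $)
  read b, top $: go to q_0, push V$ → (q_0, b, V$)
  ε-move, top V: go to q_0, push ε → (q_0, b, $)
  read b, top $: go to q_0, push V$ → (q_0, ε, V$)
  ε-move, top V: go to q_0, push ε → (q_0, ε, $)
All input consumed in state q_0 with stack $.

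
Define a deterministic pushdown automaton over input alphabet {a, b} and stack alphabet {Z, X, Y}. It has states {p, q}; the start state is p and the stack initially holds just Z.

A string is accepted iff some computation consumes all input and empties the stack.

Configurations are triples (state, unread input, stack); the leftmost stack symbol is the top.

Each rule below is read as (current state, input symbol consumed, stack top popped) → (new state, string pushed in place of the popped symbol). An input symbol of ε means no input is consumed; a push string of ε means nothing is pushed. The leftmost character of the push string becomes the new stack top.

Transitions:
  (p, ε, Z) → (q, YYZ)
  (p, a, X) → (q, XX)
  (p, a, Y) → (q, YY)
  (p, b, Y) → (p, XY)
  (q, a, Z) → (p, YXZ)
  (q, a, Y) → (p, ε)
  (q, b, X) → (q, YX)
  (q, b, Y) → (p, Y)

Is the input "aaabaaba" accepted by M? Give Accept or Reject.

Reject

(p, aaabaaba, Z)
  ε-move, top Z: go to q, push YYZ → (q, aaabaaba, YYZ)
  read a, top Y: go to p, push ε → (p, aabaaba, YZ)
  read a, top Y: go to q, push YY → (q, abaaba, YYZ)
  read a, top Y: go to p, push ε → (p, baaba, YZ)
  read b, top Y: go to p, push XY → (p, aaba, XYZ)
  read a, top X: go to q, push XX → (q, aba, XXYZ)
No transition applies at (q, aba, XXYZ); input not fully consumed.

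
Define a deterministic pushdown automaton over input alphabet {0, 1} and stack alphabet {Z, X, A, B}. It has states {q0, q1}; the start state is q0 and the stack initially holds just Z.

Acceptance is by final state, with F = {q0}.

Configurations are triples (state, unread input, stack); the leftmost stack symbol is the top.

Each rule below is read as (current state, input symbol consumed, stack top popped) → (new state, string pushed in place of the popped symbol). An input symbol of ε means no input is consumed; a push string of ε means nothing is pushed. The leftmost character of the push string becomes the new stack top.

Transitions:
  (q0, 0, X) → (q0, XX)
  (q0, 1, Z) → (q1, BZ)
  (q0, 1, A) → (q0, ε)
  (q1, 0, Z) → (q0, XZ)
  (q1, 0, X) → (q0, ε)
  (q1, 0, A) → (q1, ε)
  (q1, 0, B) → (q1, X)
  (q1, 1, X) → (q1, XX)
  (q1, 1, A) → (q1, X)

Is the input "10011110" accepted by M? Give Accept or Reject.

(q0, 10011110, Z)
  read 1, top Z: go to q1, push BZ → (q1, 0011110, BZ)
  read 0, top B: go to q1, push X → (q1, 011110, XZ)
  read 0, top X: go to q0, push ε → (q0, 11110, Z)
  read 1, top Z: go to q1, push BZ → (q1, 1110, BZ)
No transition applies at (q1, 1110, BZ); input not fully consumed.

Reject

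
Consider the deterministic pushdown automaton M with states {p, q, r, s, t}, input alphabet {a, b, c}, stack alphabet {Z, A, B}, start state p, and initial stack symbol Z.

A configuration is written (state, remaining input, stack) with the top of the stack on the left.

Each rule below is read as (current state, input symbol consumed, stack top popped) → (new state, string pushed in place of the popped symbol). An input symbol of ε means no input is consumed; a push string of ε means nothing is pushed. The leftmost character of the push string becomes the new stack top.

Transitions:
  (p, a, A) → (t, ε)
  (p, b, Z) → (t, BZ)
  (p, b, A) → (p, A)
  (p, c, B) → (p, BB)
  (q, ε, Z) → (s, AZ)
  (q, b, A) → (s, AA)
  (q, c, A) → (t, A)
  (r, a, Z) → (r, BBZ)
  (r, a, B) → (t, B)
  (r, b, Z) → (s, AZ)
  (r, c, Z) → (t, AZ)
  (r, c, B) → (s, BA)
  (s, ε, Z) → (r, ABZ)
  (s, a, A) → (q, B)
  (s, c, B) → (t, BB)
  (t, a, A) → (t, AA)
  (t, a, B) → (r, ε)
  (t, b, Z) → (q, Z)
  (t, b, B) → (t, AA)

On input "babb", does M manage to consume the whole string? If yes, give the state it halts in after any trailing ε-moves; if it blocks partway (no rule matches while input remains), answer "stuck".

stuck

(p, babb, Z)
  read b, top Z: go to t, push BZ → (t, abb, BZ)
  read a, top B: go to r, push ε → (r, bb, Z)
  read b, top Z: go to s, push AZ → (s, b, AZ)
No transition for (s, b, top A); M blocks with input b remaining.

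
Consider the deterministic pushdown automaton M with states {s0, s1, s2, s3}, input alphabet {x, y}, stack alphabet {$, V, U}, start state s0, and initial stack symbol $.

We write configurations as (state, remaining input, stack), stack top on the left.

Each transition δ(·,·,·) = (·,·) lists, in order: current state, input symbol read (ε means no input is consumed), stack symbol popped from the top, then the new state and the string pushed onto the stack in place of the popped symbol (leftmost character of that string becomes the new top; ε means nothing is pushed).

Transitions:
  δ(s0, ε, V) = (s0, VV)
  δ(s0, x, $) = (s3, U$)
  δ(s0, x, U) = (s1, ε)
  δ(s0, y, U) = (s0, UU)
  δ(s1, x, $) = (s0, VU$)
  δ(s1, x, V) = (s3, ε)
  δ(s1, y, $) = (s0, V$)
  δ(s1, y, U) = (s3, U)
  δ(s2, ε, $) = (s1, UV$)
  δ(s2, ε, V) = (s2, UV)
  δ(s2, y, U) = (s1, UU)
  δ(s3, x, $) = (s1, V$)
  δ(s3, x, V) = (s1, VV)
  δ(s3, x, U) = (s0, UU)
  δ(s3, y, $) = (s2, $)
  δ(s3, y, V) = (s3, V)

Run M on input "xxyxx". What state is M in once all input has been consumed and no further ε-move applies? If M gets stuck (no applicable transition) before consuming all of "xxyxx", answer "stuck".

(s0, xxyxx, $)
  read x, top $: go to s3, push U$ → (s3, xyxx, U$)
  read x, top U: go to s0, push UU → (s0, yxx, UU$)
  read y, top U: go to s0, push UU → (s0, xx, UUU$)
  read x, top U: go to s1, push ε → (s1, x, UU$)
No transition for (s1, x, top U); M blocks with input x remaining.

stuck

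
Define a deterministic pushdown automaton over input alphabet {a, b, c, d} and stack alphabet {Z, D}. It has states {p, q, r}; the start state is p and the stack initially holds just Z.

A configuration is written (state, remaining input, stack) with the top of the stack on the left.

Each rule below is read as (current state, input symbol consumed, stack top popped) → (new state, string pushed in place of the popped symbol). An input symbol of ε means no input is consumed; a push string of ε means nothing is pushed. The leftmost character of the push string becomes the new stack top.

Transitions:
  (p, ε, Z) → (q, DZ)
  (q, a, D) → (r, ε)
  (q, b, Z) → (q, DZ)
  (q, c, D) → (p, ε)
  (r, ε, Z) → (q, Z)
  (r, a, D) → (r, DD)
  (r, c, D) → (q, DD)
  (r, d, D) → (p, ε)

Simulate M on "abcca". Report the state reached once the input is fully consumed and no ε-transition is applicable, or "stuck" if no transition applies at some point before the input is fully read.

(p, abcca, Z) ⊢ (q, abcca, DZ) ⊢ (r, bcca, Z) ⊢ (q, bcca, Z) ⊢ (q, cca, DZ) ⊢ (p, ca, Z) ⊢ (q, ca, DZ) ⊢ (p, a, Z) ⊢ (q, a, DZ) ⊢ (r, ε, Z) ⊢ (q, ε, Z)
All input consumed; M is in state q.

q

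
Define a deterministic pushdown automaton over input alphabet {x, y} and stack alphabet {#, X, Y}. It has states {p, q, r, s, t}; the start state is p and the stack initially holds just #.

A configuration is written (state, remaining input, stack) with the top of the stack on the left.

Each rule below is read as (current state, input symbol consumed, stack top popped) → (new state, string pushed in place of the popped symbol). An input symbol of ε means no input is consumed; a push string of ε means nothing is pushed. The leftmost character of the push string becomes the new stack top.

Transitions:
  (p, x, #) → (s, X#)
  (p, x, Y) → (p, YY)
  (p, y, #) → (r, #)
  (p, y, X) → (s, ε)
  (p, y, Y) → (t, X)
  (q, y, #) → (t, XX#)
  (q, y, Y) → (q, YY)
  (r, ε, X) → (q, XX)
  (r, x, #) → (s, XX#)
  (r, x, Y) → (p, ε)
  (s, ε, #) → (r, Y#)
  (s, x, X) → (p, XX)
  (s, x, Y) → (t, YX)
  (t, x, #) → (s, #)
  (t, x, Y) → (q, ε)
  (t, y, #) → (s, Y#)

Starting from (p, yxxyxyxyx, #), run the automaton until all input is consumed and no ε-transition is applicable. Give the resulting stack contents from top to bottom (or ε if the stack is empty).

XXX#

(p, yxxyxyxyx, #)
  read y, top #: go to r, push # → (r, xxyxyxyx, #)
  read x, top #: go to s, push XX# → (s, xyxyxyx, XX#)
  read x, top X: go to p, push XX → (p, yxyxyx, XXX#)
  read y, top X: go to s, push ε → (s, xyxyx, XX#)
  read x, top X: go to p, push XX → (p, yxyx, XXX#)
  read y, top X: go to s, push ε → (s, xyx, XX#)
  read x, top X: go to p, push XX → (p, yx, XXX#)
  read y, top X: go to s, push ε → (s, x, XX#)
  read x, top X: go to p, push XX → (p, ε, XXX#)
All input consumed in state p with stack XXX#.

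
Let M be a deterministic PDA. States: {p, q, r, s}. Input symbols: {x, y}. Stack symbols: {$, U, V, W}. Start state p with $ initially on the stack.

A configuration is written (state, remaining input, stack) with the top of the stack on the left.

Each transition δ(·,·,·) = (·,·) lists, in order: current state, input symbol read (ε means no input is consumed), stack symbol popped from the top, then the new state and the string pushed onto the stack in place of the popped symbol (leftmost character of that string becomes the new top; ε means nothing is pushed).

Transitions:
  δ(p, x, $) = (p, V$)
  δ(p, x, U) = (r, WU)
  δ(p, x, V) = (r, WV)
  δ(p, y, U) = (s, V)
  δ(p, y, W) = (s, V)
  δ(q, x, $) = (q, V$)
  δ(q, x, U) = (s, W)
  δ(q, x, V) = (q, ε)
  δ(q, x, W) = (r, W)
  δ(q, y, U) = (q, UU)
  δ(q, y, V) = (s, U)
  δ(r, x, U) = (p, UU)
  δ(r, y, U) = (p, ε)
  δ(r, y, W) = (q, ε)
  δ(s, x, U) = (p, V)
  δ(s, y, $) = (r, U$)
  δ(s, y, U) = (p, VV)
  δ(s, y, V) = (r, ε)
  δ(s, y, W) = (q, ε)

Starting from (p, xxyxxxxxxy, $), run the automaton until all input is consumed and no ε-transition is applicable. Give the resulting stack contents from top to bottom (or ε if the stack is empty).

U$

(p, xxyxxxxxxy, $) ⊢ (p, xyxxxxxxy, V$) ⊢ (r, yxxxxxxy, WV$) ⊢ (q, xxxxxxy, V$) ⊢ (q, xxxxxy, $) ⊢ (q, xxxxy, V$) ⊢ (q, xxxy, $) ⊢ (q, xxy, V$) ⊢ (q, xy, $) ⊢ (q, y, V$) ⊢ (s, ε, U$)
All input consumed in state s with stack U$.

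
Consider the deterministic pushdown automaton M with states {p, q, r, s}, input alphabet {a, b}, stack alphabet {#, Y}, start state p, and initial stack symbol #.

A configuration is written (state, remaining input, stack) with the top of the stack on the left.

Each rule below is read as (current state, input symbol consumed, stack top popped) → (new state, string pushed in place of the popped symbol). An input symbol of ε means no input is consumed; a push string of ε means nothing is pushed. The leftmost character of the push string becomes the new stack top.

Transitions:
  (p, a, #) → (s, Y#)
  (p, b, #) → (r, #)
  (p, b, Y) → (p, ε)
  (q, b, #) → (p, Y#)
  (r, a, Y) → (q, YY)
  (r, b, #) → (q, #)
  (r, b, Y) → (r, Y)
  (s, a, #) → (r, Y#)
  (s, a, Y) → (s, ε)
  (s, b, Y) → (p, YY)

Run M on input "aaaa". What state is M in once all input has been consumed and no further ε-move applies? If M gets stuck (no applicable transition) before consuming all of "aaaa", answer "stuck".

(p, aaaa, #)
  read a, top #: go to s, push Y# → (s, aaa, Y#)
  read a, top Y: go to s, push ε → (s, aa, #)
  read a, top #: go to r, push Y# → (r, a, Y#)
  read a, top Y: go to q, push YY → (q, ε, YY#)
All input consumed; M is in state q.

q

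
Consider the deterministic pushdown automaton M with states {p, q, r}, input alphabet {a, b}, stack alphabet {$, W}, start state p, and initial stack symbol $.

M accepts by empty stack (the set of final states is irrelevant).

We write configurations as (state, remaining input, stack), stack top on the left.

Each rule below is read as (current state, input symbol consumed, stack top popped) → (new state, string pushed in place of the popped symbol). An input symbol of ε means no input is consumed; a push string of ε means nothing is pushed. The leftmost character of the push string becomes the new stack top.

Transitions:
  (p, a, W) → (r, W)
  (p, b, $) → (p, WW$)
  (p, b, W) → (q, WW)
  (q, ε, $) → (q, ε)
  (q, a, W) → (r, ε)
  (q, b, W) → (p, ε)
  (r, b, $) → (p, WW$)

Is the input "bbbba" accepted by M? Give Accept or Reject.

(p, bbbba, $)
  read b, top $: go to p, push WW$ → (p, bbba, WW$)
  read b, top W: go to q, push WW → (q, bba, WWW$)
  read b, top W: go to p, push ε → (p, ba, WW$)
  read b, top W: go to q, push WW → (q, a, WWW$)
  read a, top W: go to r, push ε → (r, ε, WW$)
All input consumed; stack is WW$, not empty, and no further ε-move applies.

Reject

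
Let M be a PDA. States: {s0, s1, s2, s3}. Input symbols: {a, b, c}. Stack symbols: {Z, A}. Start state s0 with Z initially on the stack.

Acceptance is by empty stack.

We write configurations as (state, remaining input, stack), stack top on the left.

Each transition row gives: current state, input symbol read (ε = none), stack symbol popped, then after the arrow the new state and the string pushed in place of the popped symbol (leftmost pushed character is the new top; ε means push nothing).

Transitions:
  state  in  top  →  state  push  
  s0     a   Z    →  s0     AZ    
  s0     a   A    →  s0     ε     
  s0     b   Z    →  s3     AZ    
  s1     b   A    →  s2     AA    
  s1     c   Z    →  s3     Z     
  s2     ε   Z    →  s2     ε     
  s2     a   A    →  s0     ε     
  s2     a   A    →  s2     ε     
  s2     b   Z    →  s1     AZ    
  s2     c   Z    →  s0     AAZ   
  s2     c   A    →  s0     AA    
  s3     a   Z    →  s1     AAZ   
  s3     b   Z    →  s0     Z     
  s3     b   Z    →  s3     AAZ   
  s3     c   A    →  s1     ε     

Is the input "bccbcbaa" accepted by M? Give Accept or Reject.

One accepting computation: (s0, bccbcbaa, Z) ⊢ (s3, ccbcbaa, AZ) ⊢ (s1, cbcbaa, Z) ⊢ (s3, bcbaa, Z) ⊢ (s3, cbaa, AAZ) ⊢ (s1, baa, AZ) ⊢ (s2, aa, AAZ) ⊢ (s2, a, AZ) ⊢ (s2, ε, Z) ⊢ (s2, ε, ε)
All input consumed and the stack is empty.

Accept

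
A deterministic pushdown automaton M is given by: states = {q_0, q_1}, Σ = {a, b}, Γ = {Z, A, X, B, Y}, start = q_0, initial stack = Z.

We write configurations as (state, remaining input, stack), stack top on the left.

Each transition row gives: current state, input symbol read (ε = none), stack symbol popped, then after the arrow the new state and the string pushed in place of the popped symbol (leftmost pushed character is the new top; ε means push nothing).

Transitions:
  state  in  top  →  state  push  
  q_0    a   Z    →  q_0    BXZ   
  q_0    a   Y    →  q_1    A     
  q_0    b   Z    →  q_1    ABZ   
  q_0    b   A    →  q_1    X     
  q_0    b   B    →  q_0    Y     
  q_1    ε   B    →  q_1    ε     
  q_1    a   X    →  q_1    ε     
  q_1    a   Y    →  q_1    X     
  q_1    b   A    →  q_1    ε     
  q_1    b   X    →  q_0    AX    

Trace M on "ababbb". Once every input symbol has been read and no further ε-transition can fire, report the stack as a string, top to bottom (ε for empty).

(q_0, ababbb, Z) ⊢ (q_0, babbb, BXZ) ⊢ (q_0, abbb, YXZ) ⊢ (q_1, bbb, AXZ) ⊢ (q_1, bb, XZ) ⊢ (q_0, b, AXZ) ⊢ (q_1, ε, XXZ)
All input consumed in state q_1 with stack XXZ.

XXZ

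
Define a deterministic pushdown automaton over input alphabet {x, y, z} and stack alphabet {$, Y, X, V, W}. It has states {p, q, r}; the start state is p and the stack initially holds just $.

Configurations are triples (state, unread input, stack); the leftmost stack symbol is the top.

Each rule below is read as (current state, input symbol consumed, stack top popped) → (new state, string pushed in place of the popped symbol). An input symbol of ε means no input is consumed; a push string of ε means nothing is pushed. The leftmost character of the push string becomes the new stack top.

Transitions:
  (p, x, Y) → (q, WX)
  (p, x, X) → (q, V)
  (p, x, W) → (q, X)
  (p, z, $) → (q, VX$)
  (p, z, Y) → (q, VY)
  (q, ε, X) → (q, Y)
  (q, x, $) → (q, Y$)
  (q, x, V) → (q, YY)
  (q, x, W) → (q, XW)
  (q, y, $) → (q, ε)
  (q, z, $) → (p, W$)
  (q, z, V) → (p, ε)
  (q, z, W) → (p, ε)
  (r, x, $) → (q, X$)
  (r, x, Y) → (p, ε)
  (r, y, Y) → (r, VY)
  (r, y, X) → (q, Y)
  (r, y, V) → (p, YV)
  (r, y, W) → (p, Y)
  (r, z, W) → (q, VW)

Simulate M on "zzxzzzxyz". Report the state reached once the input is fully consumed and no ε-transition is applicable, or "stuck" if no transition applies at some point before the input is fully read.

stuck

(p, zzxzzzxyz, $) ⊢ (q, zxzzzxyz, VX$) ⊢ (p, xzzzxyz, X$) ⊢ (q, zzzxyz, V$) ⊢ (p, zzxyz, $) ⊢ (q, zxyz, VX$) ⊢ (p, xyz, X$) ⊢ (q, yz, V$)
No transition for (q, y, top V); M blocks with input yz remaining.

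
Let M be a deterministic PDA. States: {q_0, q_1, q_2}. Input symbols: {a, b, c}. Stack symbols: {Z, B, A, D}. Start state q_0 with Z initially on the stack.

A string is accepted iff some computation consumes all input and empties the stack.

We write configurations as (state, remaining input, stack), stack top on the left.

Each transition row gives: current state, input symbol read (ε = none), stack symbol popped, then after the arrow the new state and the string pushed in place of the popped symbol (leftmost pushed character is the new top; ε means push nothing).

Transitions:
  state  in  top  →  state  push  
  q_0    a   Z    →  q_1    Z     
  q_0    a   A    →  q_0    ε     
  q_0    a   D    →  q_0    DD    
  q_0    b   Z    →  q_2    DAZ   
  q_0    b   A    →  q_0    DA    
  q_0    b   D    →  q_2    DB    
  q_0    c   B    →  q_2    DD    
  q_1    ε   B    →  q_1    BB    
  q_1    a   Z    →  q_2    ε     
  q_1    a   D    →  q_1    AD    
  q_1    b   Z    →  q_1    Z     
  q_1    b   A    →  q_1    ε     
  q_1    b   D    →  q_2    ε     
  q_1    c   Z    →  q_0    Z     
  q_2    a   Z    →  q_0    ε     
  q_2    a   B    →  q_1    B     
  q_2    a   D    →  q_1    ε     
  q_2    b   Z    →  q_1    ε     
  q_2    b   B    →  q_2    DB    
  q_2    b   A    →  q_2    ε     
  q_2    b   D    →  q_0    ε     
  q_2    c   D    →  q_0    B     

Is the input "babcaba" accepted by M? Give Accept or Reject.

(q_0, babcaba, Z) ⊢ (q_2, abcaba, DAZ) ⊢ (q_1, bcaba, AZ) ⊢ (q_1, caba, Z) ⊢ (q_0, aba, Z) ⊢ (q_1, ba, Z) ⊢ (q_1, a, Z) ⊢ (q_2, ε, ε)
All input consumed and the stack is empty.

Accept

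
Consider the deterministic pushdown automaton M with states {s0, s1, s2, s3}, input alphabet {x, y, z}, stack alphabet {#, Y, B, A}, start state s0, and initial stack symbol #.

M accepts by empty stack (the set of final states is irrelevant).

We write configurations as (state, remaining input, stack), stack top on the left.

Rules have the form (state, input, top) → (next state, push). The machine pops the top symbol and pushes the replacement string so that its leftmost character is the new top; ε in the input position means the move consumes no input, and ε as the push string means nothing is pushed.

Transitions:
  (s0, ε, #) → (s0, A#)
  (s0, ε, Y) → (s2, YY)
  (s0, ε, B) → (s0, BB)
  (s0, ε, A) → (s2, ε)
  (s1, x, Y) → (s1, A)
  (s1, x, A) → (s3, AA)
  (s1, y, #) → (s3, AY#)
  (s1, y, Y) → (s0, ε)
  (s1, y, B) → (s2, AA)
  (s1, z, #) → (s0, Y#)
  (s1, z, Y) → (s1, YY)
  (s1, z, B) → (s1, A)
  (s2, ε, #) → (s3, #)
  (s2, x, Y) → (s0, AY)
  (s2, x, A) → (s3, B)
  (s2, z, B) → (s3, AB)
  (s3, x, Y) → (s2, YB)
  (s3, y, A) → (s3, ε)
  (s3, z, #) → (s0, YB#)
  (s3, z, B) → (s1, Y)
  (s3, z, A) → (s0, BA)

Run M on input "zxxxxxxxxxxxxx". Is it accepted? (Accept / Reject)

Reject

(s0, zxxxxxxxxxxxxx, #)
  ε-move, top #: go to s0, push A# → (s0, zxxxxxxxxxxxxx, A#)
  ε-move, top A: go to s2, push ε → (s2, zxxxxxxxxxxxxx, #)
  ε-move, top #: go to s3, push # → (s3, zxxxxxxxxxxxxx, #)
  read z, top #: go to s0, push YB# → (s0, xxxxxxxxxxxxx, YB#)
  ε-move, top Y: go to s2, push YY → (s2, xxxxxxxxxxxxx, YYB#)
  read x, top Y: go to s0, push AY → (s0, xxxxxxxxxxxx, AYYB#)
  ε-move, top A: go to s2, push ε → (s2, xxxxxxxxxxxx, YYB#)
  read x, top Y: go to s0, push AY → (s0, xxxxxxxxxxx, AYYB#)
  ε-move, top A: go to s2, push ε → (s2, xxxxxxxxxxx, YYB#)
  read x, top Y: go to s0, push AY → (s0, xxxxxxxxxx, AYYB#)
  ε-move, top A: go to s2, push ε → (s2, xxxxxxxxxx, YYB#)
  read x, top Y: go to s0, push AY → (s0, xxxxxxxxx, AYYB#)
  ε-move, top A: go to s2, push ε → (s2, xxxxxxxxx, YYB#)
  read x, top Y: go to s0, push AY → (s0, xxxxxxxx, AYYB#)
  ε-move, top A: go to s2, push ε → (s2, xxxxxxxx, YYB#)
  read x, top Y: go to s0, push AY → (s0, xxxxxxx, AYYB#)
  ε-move, top A: go to s2, push ε → (s2, xxxxxxx, YYB#)
  read x, top Y: go to s0, push AY → (s0, xxxxxx, AYYB#)
  ε-move, top A: go to s2, push ε → (s2, xxxxxx, YYB#)
  read x, top Y: go to s0, push AY → (s0, xxxxx, AYYB#)
  ε-move, top A: go to s2, push ε → (s2, xxxxx, YYB#)
  read x, top Y: go to s0, push AY → (s0, xxxx, AYYB#)
  ε-move, top A: go to s2, push ε → (s2, xxxx, YYB#)
  read x, top Y: go to s0, push AY → (s0, xxx, AYYB#)
  ε-move, top A: go to s2, push ε → (s2, xxx, YYB#)
  read x, top Y: go to s0, push AY → (s0, xx, AYYB#)
  ε-move, top A: go to s2, push ε → (s2, xx, YYB#)
  read x, top Y: go to s0, push AY → (s0, x, AYYB#)
  ε-move, top A: go to s2, push ε → (s2, x, YYB#)
  read x, top Y: go to s0, push AY → (s0, ε, AYYB#)
  ε-move, top A: go to s2, push ε → (s2, ε, YYB#)
All input consumed; stack is YYB#, not empty, and no further ε-move applies.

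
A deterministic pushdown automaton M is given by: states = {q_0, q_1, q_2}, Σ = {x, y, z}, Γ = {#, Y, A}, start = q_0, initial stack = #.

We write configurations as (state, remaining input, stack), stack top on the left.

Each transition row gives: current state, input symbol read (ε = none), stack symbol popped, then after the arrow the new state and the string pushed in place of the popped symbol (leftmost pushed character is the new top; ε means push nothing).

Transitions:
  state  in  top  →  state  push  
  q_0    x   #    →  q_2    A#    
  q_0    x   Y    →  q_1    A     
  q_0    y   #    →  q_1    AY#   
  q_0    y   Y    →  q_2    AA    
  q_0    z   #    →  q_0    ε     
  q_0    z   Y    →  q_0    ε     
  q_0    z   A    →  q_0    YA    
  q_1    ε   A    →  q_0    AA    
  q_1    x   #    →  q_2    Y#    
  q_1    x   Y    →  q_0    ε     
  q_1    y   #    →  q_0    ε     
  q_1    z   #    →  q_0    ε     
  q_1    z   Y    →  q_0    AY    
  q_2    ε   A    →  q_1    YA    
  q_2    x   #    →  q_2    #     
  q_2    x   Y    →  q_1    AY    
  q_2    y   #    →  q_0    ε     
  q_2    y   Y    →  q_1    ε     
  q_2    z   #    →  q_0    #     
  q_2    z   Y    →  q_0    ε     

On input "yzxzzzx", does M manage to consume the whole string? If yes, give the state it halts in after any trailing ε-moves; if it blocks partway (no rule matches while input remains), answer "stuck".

(q_0, yzxzzzx, #) ⊢ (q_1, zxzzzx, AY#) ⊢ (q_0, zxzzzx, AAY#) ⊢ (q_0, xzzzx, YAAY#) ⊢ (q_1, zzzx, AAAY#) ⊢ (q_0, zzzx, AAAAY#) ⊢ (q_0, zzx, YAAAAY#) ⊢ (q_0, zx, AAAAY#) ⊢ (q_0, x, YAAAAY#) ⊢ (q_1, ε, AAAAAY#) ⊢ (q_0, ε, AAAAAAY#)
All input consumed; M is in state q_0.

q_0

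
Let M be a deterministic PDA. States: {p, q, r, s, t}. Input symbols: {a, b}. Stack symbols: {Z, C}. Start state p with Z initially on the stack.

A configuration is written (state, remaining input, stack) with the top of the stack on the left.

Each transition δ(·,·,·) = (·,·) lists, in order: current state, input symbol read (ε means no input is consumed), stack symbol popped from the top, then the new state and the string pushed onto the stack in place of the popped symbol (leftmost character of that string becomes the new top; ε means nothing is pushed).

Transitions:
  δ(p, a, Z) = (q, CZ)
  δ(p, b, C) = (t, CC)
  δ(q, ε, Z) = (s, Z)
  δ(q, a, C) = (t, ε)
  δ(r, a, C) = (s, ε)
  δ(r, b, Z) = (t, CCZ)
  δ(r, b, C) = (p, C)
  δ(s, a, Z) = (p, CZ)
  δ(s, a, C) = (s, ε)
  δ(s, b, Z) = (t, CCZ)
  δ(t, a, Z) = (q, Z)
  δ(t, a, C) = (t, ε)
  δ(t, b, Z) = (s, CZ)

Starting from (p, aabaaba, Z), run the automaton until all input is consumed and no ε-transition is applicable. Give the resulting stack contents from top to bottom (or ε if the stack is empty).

(p, aabaaba, Z) ⊢ (q, abaaba, CZ) ⊢ (t, baaba, Z) ⊢ (s, aaba, CZ) ⊢ (s, aba, Z) ⊢ (p, ba, CZ) ⊢ (t, a, CCZ) ⊢ (t, ε, CZ)
All input consumed in state t with stack CZ.

CZ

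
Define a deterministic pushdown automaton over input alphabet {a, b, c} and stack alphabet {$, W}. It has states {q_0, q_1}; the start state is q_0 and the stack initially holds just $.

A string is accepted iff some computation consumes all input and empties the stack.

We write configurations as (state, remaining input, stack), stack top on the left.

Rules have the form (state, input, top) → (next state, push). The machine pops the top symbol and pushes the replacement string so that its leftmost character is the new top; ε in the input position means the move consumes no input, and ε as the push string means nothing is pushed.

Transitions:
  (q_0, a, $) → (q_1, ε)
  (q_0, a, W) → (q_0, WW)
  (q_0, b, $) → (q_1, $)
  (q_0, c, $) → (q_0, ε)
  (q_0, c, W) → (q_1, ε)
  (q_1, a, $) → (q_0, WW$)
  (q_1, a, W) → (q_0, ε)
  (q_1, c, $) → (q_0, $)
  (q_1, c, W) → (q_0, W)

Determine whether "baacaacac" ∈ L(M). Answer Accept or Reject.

(q_0, baacaacac, $) ⊢ (q_1, aacaacac, $) ⊢ (q_0, acaacac, WW$) ⊢ (q_0, caacac, WWW$) ⊢ (q_1, aacac, WW$) ⊢ (q_0, acac, W$) ⊢ (q_0, cac, WW$) ⊢ (q_1, ac, W$) ⊢ (q_0, c, $) ⊢ (q_0, ε, ε)
All input consumed and the stack is empty.

Accept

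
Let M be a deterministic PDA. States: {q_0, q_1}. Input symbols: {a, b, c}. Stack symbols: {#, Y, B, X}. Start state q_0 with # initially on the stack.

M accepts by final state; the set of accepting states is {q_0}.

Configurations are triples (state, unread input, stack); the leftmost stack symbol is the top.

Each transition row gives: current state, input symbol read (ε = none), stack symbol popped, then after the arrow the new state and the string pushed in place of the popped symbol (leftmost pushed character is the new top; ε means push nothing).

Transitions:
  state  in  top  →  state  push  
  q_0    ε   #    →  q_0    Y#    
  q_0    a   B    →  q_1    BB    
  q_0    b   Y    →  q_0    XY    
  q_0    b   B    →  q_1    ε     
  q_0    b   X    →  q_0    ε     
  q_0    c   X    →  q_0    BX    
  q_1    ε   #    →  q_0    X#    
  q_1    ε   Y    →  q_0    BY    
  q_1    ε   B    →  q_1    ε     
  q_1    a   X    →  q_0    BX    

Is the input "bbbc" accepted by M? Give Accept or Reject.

(q_0, bbbc, #) ⊢ (q_0, bbbc, Y#) ⊢ (q_0, bbc, XY#) ⊢ (q_0, bc, Y#) ⊢ (q_0, c, XY#) ⊢ (q_0, ε, BXY#)
All input consumed; state q_0 ∈ F.

Accept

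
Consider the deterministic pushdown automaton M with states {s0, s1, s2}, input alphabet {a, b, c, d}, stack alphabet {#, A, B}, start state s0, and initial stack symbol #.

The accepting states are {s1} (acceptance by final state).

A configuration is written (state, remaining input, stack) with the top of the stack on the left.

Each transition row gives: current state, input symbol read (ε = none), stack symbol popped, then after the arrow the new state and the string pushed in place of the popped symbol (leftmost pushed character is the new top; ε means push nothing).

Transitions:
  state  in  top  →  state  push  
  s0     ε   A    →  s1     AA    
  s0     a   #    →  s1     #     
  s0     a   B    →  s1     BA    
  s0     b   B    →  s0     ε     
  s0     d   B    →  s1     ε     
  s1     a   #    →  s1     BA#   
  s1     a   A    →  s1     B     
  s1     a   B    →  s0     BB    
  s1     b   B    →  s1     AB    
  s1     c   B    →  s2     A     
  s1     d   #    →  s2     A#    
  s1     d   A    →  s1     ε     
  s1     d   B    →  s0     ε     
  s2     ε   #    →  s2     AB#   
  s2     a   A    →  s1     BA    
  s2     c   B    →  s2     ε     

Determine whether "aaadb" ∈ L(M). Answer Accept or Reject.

Accept

(s0, aaadb, #) ⊢ (s1, aadb, #) ⊢ (s1, adb, BA#) ⊢ (s0, db, BBA#) ⊢ (s1, b, BA#) ⊢ (s1, ε, ABA#)
All input consumed; state s1 ∈ F.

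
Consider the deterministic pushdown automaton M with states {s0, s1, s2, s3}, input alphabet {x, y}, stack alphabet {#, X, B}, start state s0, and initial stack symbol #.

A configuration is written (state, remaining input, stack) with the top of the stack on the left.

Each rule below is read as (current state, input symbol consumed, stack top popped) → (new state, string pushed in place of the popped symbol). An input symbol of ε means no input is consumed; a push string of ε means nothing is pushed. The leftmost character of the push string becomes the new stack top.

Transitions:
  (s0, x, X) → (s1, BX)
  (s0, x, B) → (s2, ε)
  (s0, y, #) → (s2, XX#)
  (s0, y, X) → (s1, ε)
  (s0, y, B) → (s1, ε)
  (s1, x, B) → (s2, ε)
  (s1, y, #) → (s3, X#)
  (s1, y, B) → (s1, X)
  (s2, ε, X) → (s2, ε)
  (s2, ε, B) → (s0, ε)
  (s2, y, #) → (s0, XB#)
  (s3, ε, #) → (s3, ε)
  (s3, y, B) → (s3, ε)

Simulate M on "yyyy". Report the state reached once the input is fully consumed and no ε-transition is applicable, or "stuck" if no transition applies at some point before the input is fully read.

s1

(s0, yyyy, #) ⊢ (s2, yyy, XX#) ⊢ (s2, yyy, X#) ⊢ (s2, yyy, #) ⊢ (s0, yy, XB#) ⊢ (s1, y, B#) ⊢ (s1, ε, X#)
All input consumed; M is in state s1.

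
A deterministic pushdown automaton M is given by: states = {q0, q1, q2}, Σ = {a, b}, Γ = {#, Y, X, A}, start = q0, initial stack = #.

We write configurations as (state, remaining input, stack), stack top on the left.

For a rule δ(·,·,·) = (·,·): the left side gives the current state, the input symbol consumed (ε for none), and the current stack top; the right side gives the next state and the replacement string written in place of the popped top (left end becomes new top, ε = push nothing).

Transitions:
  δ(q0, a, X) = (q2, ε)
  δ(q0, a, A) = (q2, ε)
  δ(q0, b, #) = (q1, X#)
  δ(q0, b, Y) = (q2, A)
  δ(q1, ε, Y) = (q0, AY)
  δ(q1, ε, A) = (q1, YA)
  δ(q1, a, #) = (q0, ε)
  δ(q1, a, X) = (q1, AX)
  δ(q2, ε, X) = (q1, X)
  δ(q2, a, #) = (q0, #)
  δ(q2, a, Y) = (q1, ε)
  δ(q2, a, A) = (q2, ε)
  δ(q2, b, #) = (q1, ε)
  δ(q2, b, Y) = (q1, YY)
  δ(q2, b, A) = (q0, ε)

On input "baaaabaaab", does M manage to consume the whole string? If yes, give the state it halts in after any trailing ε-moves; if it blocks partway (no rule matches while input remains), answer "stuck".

q0

(q0, baaaabaaab, #)
  read b, top #: go to q1, push X# → (q1, aaaabaaab, X#)
  read a, top X: go to q1, push AX → (q1, aaabaaab, AX#)
  ε-move, top A: go to q1, push YA → (q1, aaabaaab, YAX#)
  ε-move, top Y: go to q0, push AY → (q0, aaabaaab, AYAX#)
  read a, top A: go to q2, push ε → (q2, aabaaab, YAX#)
  read a, top Y: go to q1, push ε → (q1, abaaab, AX#)
  ε-move, top A: go to q1, push YA → (q1, abaaab, YAX#)
  ε-move, top Y: go to q0, push AY → (q0, abaaab, AYAX#)
  read a, top A: go to q2, push ε → (q2, baaab, YAX#)
  read b, top Y: go to q1, push YY → (q1, aaab, YYAX#)
  ε-move, top Y: go to q0, push AY → (q0, aaab, AYYAX#)
  read a, top A: go to q2, push ε → (q2, aab, YYAX#)
  read a, top Y: go to q1, push ε → (q1, ab, YAX#)
  ε-move, top Y: go to q0, push AY → (q0, ab, AYAX#)
  read a, top A: go to q2, push ε → (q2, b, YAX#)
  read b, top Y: go to q1, push YY → (q1, ε, YYAX#)
  ε-move, top Y: go to q0, push AY → (q0, ε, AYYAX#)
All input consumed; M is in state q0.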